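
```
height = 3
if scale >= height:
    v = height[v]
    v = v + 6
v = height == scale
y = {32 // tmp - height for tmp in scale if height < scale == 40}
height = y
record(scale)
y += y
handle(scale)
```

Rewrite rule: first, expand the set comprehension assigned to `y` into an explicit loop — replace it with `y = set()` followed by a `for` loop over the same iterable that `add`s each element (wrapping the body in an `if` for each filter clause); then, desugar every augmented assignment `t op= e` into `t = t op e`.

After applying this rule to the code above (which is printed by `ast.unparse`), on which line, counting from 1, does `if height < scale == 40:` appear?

8

Transformed code:
height = 3
if scale >= height:
    v = height[v]
    v = v + 6
v = height == scale
y = set()
for tmp in scale:
    if height < scale == 40:
        y.add(32 // tmp - height)
height = y
record(scale)
y = y + y
handle(scale)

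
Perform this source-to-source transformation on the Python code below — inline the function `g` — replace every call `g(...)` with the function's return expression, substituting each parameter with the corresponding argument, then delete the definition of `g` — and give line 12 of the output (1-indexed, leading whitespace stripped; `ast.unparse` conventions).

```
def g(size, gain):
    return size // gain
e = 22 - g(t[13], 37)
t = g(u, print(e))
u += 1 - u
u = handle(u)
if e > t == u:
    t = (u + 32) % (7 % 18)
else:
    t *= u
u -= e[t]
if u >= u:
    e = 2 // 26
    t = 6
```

t = 6

Transformed code:
e = 22 - t[13] // 37
t = u // print(e)
u += 1 - u
u = handle(u)
if e > t == u:
    t = (u + 32) % (7 % 18)
else:
    t *= u
u -= e[t]
if u >= u:
    e = 2 // 26
    t = 6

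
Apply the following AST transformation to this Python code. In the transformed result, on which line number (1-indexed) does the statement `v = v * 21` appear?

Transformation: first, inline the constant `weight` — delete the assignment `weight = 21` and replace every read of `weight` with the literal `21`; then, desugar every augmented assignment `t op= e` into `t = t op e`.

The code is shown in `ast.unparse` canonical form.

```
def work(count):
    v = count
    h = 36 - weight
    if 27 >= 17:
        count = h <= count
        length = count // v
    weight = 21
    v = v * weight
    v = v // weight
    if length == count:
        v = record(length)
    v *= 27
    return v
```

7

Transformed code:
def work(count):
    v = count
    h = 36 - 21
    if 27 >= 17:
        count = h <= count
        length = count // v
    v = v * 21
    v = v // 21
    if length == count:
        v = record(length)
    v = v * 27
    return v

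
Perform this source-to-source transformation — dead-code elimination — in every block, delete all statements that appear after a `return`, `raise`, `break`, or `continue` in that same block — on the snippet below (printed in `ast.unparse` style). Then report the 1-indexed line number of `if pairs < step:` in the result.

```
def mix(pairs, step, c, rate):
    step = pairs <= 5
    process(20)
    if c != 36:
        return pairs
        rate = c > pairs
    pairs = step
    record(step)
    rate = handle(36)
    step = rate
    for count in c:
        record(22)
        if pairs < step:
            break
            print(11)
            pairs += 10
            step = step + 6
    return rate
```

Transformed code:
def mix(pairs, step, c, rate):
    step = pairs <= 5
    process(20)
    if c != 36:
        return pairs
    pairs = step
    record(step)
    rate = handle(36)
    step = rate
    for count in c:
        record(22)
        if pairs < step:
            break
    return rate

12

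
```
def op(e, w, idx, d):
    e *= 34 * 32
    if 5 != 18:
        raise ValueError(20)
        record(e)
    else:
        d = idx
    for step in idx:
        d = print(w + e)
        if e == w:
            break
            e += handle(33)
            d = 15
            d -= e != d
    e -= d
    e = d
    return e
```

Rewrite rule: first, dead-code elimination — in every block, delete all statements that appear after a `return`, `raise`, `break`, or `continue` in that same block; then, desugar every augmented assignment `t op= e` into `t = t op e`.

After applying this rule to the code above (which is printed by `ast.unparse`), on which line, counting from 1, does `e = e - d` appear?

Transformed code:
def op(e, w, idx, d):
    e = e * (34 * 32)
    if 5 != 18:
        raise ValueError(20)
    else:
        d = idx
    for step in idx:
        d = print(w + e)
        if e == w:
            break
    e = e - d
    e = d
    return e

11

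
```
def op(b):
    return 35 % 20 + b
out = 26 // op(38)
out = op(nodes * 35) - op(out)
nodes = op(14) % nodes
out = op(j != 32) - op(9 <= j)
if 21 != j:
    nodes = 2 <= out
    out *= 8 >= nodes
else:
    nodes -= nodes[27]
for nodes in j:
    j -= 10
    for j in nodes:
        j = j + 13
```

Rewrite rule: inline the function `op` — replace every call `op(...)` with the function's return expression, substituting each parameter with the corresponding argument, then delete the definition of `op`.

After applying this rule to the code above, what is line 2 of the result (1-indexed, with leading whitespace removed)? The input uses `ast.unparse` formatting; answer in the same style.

Transformed code:
out = 26 // (35 % 20 + 38)
out = 35 % 20 + nodes * 35 - (35 % 20 + out)
nodes = (35 % 20 + 14) % nodes
out = 35 % 20 + (j != 32) - (35 % 20 + (9 <= j))
if 21 != j:
    nodes = 2 <= out
    out *= 8 >= nodes
else:
    nodes -= nodes[27]
for nodes in j:
    j -= 10
    for j in nodes:
        j = j + 13

out = 35 % 20 + nodes * 35 - (35 % 20 + out)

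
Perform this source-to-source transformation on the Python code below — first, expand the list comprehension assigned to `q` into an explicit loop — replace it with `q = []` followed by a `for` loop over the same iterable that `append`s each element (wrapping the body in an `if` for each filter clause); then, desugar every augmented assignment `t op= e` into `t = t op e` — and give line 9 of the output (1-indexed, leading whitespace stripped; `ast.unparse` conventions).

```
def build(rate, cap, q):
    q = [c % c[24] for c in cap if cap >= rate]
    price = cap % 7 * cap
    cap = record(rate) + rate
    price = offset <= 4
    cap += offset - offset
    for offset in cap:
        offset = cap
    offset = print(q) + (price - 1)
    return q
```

Transformed code:
def build(rate, cap, q):
    q = []
    for c in cap:
        if cap >= rate:
            q.append(c % c[24])
    price = cap % 7 * cap
    cap = record(rate) + rate
    price = offset <= 4
    cap = cap + (offset - offset)
    for offset in cap:
        offset = cap
    offset = print(q) + (price - 1)
    return q

cap = cap + (offset - offset)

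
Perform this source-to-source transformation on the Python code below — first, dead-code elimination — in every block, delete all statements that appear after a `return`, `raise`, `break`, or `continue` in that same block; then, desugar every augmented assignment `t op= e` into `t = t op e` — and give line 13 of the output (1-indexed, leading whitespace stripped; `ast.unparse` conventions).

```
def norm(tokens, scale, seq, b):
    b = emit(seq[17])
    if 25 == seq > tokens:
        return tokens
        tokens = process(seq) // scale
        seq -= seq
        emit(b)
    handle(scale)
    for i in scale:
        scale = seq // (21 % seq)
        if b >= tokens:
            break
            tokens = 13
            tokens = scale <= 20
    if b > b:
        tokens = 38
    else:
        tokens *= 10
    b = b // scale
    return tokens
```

tokens = tokens * 10

Transformed code:
def norm(tokens, scale, seq, b):
    b = emit(seq[17])
    if 25 == seq > tokens:
        return tokens
    handle(scale)
    for i in scale:
        scale = seq // (21 % seq)
        if b >= tokens:
            break
    if b > b:
        tokens = 38
    else:
        tokens = tokens * 10
    b = b // scale
    return tokens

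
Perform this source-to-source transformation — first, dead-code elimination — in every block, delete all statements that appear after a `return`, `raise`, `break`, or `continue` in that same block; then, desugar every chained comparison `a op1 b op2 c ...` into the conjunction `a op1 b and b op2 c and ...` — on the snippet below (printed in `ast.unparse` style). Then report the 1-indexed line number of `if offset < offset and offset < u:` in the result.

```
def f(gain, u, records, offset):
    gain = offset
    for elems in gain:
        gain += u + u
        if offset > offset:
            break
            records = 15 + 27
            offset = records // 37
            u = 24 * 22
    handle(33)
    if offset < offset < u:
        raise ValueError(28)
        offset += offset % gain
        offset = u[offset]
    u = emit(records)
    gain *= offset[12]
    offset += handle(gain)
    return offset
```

8

Transformed code:
def f(gain, u, records, offset):
    gain = offset
    for elems in gain:
        gain += u + u
        if offset > offset:
            break
    handle(33)
    if offset < offset and offset < u:
        raise ValueError(28)
    u = emit(records)
    gain *= offset[12]
    offset += handle(gain)
    return offset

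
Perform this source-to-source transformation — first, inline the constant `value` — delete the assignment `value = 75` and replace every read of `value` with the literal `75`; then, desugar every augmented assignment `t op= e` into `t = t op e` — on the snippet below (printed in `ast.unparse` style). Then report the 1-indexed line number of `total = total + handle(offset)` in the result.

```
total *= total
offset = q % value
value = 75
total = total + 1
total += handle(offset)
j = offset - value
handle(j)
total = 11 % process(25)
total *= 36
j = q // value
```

Transformed code:
total = total * total
offset = q % 75
total = total + 1
total = total + handle(offset)
j = offset - 75
handle(j)
total = 11 % process(25)
total = total * 36
j = q // 75

4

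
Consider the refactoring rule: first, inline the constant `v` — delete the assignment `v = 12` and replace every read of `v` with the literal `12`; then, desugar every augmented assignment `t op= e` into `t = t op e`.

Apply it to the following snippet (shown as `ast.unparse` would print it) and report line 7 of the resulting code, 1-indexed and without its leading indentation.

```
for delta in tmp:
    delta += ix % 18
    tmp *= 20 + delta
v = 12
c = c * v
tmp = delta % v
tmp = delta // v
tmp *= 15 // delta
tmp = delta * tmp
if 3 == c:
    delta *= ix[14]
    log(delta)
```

Transformed code:
for delta in tmp:
    delta = delta + ix % 18
    tmp = tmp * (20 + delta)
c = c * 12
tmp = delta % 12
tmp = delta // 12
tmp = tmp * (15 // delta)
tmp = delta * tmp
if 3 == c:
    delta = delta * ix[14]
    log(delta)

tmp = tmp * (15 // delta)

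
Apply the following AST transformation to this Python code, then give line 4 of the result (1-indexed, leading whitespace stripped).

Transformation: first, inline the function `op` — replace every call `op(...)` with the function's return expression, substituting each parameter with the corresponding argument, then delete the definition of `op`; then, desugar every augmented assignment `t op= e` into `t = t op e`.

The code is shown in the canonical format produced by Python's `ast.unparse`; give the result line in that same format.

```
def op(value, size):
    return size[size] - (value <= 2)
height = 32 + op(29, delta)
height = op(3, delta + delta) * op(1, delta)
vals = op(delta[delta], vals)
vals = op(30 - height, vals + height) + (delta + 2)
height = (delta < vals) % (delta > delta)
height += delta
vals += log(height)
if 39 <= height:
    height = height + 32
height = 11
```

Transformed code:
height = 32 + (delta[delta] - (29 <= 2))
height = ((delta + delta)[delta + delta] - (3 <= 2)) * (delta[delta] - (1 <= 2))
vals = vals[vals] - (delta[delta] <= 2)
vals = (vals + height)[vals + height] - (30 - height <= 2) + (delta + 2)
height = (delta < vals) % (delta > delta)
height = height + delta
vals = vals + log(height)
if 39 <= height:
    height = height + 32
height = 11

vals = (vals + height)[vals + height] - (30 - height <= 2) + (delta + 2)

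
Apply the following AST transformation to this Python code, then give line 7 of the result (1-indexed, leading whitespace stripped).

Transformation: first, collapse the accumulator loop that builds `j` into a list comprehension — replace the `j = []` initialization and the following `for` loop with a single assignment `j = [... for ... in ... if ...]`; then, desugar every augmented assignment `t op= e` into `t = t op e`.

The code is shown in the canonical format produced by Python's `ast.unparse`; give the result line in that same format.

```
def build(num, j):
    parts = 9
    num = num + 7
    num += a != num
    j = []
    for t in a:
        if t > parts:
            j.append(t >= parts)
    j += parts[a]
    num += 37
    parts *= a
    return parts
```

num = num + 37

Transformed code:
def build(num, j):
    parts = 9
    num = num + 7
    num = num + (a != num)
    j = [t >= parts for t in a if t > parts]
    j = j + parts[a]
    num = num + 37
    parts = parts * a
    return parts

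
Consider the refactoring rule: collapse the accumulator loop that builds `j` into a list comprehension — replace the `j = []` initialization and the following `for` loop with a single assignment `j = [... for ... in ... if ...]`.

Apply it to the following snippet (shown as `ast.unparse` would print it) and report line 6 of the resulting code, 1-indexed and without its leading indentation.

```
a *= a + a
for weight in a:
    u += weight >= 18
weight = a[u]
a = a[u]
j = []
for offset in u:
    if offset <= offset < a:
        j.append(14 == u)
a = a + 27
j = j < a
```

Transformed code:
a *= a + a
for weight in a:
    u += weight >= 18
weight = a[u]
a = a[u]
j = [14 == u for offset in u if offset <= offset < a]
a = a + 27
j = j < a

j = [14 == u for offset in u if offset <= offset < a]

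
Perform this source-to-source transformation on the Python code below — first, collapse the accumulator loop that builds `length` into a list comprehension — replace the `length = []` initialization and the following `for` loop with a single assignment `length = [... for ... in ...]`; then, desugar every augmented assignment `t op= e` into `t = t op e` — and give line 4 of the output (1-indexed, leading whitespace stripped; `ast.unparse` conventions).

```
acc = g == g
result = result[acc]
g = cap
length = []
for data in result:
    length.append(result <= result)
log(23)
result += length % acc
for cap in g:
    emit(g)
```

length = [result <= result for data in result]

Transformed code:
acc = g == g
result = result[acc]
g = cap
length = [result <= result for data in result]
log(23)
result = result + length % acc
for cap in g:
    emit(g)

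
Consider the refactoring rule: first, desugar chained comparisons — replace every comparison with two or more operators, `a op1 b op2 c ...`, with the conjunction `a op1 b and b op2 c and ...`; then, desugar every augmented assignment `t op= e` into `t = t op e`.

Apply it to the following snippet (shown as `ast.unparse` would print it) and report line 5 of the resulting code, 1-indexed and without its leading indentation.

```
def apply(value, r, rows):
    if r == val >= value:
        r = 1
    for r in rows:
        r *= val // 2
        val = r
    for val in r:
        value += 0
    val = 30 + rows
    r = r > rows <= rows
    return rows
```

r = r * (val // 2)

Transformed code:
def apply(value, r, rows):
    if r == val and val >= value:
        r = 1
    for r in rows:
        r = r * (val // 2)
        val = r
    for val in r:
        value = value + 0
    val = 30 + rows
    r = r > rows and rows <= rows
    return rows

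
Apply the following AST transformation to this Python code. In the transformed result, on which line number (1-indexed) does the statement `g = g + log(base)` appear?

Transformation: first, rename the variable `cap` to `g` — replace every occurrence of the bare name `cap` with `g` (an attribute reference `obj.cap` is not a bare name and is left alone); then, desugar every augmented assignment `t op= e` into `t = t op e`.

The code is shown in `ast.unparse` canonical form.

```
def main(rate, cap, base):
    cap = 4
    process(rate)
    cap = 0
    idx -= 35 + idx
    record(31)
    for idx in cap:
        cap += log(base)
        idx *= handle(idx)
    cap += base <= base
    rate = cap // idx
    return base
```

Transformed code:
def main(rate, g, base):
    g = 4
    process(rate)
    g = 0
    idx = idx - (35 + idx)
    record(31)
    for idx in g:
        g = g + log(base)
        idx = idx * handle(idx)
    g = g + (base <= base)
    rate = g // idx
    return base

8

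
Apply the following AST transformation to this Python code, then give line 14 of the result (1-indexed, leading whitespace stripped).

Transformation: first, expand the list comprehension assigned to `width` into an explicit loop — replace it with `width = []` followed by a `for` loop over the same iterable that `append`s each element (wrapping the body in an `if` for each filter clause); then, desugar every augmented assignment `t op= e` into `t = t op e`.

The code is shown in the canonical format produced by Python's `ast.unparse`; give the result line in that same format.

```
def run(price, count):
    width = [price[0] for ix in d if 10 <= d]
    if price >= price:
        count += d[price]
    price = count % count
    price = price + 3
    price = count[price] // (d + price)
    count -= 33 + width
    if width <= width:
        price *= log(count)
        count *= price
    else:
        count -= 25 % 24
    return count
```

count = count * price

Transformed code:
def run(price, count):
    width = []
    for ix in d:
        if 10 <= d:
            width.append(price[0])
    if price >= price:
        count = count + d[price]
    price = count % count
    price = price + 3
    price = count[price] // (d + price)
    count = count - (33 + width)
    if width <= width:
        price = price * log(count)
        count = count * price
    else:
        count = count - 25 % 24
    return count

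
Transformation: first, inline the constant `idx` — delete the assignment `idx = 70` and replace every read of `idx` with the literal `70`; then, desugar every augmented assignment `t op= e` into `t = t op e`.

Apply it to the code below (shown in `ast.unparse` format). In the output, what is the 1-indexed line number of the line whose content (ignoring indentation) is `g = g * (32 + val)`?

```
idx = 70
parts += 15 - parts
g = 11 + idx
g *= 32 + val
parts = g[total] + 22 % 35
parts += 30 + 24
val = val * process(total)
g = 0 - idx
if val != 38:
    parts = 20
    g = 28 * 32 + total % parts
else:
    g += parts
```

3

Transformed code:
parts = parts + (15 - parts)
g = 11 + 70
g = g * (32 + val)
parts = g[total] + 22 % 35
parts = parts + (30 + 24)
val = val * process(total)
g = 0 - 70
if val != 38:
    parts = 20
    g = 28 * 32 + total % parts
else:
    g = g + parts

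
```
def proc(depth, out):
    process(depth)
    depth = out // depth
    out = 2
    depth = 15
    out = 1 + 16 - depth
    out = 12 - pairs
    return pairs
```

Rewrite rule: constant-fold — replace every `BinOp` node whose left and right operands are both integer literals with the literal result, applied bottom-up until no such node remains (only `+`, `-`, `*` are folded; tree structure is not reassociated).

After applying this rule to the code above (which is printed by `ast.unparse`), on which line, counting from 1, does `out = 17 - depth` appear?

6

Transformed code:
def proc(depth, out):
    process(depth)
    depth = out // depth
    out = 2
    depth = 15
    out = 17 - depth
    out = 12 - pairs
    return pairs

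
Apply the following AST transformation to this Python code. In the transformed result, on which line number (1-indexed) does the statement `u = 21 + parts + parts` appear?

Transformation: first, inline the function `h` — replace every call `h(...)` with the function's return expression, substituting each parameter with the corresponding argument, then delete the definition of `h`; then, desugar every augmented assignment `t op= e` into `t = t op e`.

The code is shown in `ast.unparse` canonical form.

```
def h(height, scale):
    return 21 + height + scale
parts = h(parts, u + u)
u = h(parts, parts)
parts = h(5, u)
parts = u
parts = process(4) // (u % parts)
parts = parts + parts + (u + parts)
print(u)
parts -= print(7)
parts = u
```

Transformed code:
parts = 21 + parts + (u + u)
u = 21 + parts + parts
parts = 21 + 5 + u
parts = u
parts = process(4) // (u % parts)
parts = parts + parts + (u + parts)
print(u)
parts = parts - print(7)
parts = u

2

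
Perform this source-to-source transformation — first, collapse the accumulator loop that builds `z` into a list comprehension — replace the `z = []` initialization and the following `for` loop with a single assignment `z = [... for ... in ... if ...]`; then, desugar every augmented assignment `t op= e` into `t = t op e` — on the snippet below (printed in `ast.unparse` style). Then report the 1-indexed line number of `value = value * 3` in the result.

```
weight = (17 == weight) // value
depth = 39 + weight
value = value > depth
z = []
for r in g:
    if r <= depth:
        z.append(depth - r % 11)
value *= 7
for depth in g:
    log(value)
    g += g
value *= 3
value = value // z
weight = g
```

Transformed code:
weight = (17 == weight) // value
depth = 39 + weight
value = value > depth
z = [depth - r % 11 for r in g if r <= depth]
value = value * 7
for depth in g:
    log(value)
    g = g + g
value = value * 3
value = value // z
weight = g

9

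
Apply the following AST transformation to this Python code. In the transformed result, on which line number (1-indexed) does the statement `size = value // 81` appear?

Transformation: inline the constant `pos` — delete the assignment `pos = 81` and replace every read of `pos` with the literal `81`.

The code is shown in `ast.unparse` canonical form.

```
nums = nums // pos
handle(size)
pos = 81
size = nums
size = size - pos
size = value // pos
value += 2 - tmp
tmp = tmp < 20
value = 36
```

Transformed code:
nums = nums // 81
handle(size)
size = nums
size = size - 81
size = value // 81
value += 2 - tmp
tmp = tmp < 20
value = 36

5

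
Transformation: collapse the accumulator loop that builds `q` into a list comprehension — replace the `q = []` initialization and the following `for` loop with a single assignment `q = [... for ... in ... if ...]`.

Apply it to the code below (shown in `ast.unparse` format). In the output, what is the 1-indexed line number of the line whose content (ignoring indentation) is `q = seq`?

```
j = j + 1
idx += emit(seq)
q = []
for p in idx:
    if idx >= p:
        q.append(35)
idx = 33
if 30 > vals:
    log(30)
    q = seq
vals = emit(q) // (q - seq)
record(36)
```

Transformed code:
j = j + 1
idx += emit(seq)
q = [35 for p in idx if idx >= p]
idx = 33
if 30 > vals:
    log(30)
    q = seq
vals = emit(q) // (q - seq)
record(36)

7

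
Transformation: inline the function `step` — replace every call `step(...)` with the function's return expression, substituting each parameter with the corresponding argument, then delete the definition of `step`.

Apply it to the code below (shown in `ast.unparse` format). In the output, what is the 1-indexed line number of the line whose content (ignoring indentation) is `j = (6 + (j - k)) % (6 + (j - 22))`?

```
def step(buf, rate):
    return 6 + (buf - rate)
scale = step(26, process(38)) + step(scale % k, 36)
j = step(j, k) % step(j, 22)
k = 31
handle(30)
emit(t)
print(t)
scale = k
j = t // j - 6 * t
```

Transformed code:
scale = 6 + (26 - process(38)) + (6 + (scale % k - 36))
j = (6 + (j - k)) % (6 + (j - 22))
k = 31
handle(30)
emit(t)
print(t)
scale = k
j = t // j - 6 * t

2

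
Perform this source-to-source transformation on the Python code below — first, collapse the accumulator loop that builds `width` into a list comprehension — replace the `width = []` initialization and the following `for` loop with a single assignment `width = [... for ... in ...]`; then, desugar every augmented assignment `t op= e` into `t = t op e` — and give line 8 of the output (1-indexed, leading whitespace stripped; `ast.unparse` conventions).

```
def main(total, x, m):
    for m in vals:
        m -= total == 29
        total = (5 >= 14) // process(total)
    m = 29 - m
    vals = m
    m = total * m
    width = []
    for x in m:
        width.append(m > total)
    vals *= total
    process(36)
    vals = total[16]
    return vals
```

Transformed code:
def main(total, x, m):
    for m in vals:
        m = m - (total == 29)
        total = (5 >= 14) // process(total)
    m = 29 - m
    vals = m
    m = total * m
    width = [m > total for x in m]
    vals = vals * total
    process(36)
    vals = total[16]
    return vals

width = [m > total for x in m]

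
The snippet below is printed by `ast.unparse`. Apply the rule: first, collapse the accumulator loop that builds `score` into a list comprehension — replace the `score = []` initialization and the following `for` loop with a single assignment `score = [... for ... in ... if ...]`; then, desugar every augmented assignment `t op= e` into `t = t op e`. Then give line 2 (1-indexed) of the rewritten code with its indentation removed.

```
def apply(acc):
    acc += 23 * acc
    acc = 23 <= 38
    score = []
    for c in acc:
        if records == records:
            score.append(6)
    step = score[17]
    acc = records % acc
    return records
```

acc = acc + 23 * acc

Transformed code:
def apply(acc):
    acc = acc + 23 * acc
    acc = 23 <= 38
    score = [6 for c in acc if records == records]
    step = score[17]
    acc = records % acc
    return records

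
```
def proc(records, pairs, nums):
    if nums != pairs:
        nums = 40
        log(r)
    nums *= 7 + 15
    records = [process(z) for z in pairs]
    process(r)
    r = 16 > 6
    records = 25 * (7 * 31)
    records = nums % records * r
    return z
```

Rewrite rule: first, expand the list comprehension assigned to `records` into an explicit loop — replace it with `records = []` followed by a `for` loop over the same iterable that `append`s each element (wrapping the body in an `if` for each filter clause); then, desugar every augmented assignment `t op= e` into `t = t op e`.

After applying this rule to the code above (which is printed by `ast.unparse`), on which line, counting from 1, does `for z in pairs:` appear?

Transformed code:
def proc(records, pairs, nums):
    if nums != pairs:
        nums = 40
        log(r)
    nums = nums * (7 + 15)
    records = []
    for z in pairs:
        records.append(process(z))
    process(r)
    r = 16 > 6
    records = 25 * (7 * 31)
    records = nums % records * r
    return z

7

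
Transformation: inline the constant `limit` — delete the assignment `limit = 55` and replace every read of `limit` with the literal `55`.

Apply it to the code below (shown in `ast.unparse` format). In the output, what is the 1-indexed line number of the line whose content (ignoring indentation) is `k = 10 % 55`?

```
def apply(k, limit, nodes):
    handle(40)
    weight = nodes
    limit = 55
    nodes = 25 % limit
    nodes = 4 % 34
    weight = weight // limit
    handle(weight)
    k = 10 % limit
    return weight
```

Transformed code:
def apply(k, limit, nodes):
    handle(40)
    weight = nodes
    nodes = 25 % 55
    nodes = 4 % 34
    weight = weight // 55
    handle(weight)
    k = 10 % 55
    return weight

8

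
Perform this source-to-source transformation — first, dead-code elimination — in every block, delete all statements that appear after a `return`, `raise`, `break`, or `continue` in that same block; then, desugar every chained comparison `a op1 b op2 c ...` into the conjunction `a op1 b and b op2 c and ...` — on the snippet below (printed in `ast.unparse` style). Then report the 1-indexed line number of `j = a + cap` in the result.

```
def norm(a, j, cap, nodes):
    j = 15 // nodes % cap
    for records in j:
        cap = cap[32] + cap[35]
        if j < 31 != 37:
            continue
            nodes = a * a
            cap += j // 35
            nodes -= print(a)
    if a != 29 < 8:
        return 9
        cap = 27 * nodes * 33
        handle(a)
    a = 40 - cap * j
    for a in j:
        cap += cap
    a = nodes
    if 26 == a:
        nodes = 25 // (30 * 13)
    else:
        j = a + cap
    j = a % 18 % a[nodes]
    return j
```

Transformed code:
def norm(a, j, cap, nodes):
    j = 15 // nodes % cap
    for records in j:
        cap = cap[32] + cap[35]
        if j < 31 and 31 != 37:
            continue
    if a != 29 and 29 < 8:
        return 9
    a = 40 - cap * j
    for a in j:
        cap += cap
    a = nodes
    if 26 == a:
        nodes = 25 // (30 * 13)
    else:
        j = a + cap
    j = a % 18 % a[nodes]
    return j

16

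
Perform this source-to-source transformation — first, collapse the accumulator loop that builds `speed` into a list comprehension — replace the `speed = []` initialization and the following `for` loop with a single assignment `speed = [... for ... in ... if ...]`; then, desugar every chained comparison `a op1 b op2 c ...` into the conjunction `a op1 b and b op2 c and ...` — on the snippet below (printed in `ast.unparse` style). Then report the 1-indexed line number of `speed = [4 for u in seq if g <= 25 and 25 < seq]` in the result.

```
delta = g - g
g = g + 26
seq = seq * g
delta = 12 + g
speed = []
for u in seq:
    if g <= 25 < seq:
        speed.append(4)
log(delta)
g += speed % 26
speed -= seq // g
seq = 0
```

Transformed code:
delta = g - g
g = g + 26
seq = seq * g
delta = 12 + g
speed = [4 for u in seq if g <= 25 and 25 < seq]
log(delta)
g += speed % 26
speed -= seq // g
seq = 0

5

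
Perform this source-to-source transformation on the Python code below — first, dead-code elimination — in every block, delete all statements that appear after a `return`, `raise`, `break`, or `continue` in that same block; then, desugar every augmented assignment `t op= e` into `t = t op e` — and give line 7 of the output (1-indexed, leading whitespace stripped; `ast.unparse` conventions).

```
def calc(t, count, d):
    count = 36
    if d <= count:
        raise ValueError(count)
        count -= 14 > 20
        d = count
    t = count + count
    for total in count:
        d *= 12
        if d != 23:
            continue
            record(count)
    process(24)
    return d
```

d = d * 12

Transformed code:
def calc(t, count, d):
    count = 36
    if d <= count:
        raise ValueError(count)
    t = count + count
    for total in count:
        d = d * 12
        if d != 23:
            continue
    process(24)
    return d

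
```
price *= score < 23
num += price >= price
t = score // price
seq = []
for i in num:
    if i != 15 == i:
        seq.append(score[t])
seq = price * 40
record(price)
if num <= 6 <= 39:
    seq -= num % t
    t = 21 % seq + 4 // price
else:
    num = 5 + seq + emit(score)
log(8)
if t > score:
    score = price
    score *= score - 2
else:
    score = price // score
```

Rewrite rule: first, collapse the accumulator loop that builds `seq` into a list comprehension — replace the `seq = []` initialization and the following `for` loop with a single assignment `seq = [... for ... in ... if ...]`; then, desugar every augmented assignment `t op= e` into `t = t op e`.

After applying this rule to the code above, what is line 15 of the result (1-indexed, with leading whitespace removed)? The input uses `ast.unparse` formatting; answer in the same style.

score = score * (score - 2)

Transformed code:
price = price * (score < 23)
num = num + (price >= price)
t = score // price
seq = [score[t] for i in num if i != 15 == i]
seq = price * 40
record(price)
if num <= 6 <= 39:
    seq = seq - num % t
    t = 21 % seq + 4 // price
else:
    num = 5 + seq + emit(score)
log(8)
if t > score:
    score = price
    score = score * (score - 2)
else:
    score = price // score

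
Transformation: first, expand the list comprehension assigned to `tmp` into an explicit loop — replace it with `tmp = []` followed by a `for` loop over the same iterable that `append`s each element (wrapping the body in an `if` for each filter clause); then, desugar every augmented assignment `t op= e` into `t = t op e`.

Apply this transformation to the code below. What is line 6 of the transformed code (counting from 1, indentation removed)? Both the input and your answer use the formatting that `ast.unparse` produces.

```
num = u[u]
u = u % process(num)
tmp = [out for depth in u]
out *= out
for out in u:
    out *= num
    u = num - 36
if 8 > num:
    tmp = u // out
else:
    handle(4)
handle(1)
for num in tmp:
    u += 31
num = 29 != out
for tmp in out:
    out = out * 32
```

Transformed code:
num = u[u]
u = u % process(num)
tmp = []
for depth in u:
    tmp.append(out)
out = out * out
for out in u:
    out = out * num
    u = num - 36
if 8 > num:
    tmp = u // out
else:
    handle(4)
handle(1)
for num in tmp:
    u = u + 31
num = 29 != out
for tmp in out:
    out = out * 32

out = out * out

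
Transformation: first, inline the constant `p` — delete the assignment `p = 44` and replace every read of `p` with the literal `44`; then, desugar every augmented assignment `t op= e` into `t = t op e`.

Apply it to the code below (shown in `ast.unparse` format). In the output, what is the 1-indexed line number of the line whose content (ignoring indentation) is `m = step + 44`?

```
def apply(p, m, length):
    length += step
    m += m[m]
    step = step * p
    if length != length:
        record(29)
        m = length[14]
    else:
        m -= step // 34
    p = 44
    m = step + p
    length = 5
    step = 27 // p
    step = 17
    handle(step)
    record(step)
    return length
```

10

Transformed code:
def apply(p, m, length):
    length = length + step
    m = m + m[m]
    step = step * 44
    if length != length:
        record(29)
        m = length[14]
    else:
        m = m - step // 34
    m = step + 44
    length = 5
    step = 27 // 44
    step = 17
    handle(step)
    record(step)
    return length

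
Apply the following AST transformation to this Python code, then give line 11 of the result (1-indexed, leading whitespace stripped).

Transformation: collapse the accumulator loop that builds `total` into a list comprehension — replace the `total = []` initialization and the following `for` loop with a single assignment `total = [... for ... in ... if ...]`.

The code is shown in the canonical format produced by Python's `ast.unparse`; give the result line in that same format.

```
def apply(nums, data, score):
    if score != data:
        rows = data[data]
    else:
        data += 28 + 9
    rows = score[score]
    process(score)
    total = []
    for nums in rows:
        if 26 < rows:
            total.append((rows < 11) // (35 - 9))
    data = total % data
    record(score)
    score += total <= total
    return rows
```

score += total <= total

Transformed code:
def apply(nums, data, score):
    if score != data:
        rows = data[data]
    else:
        data += 28 + 9
    rows = score[score]
    process(score)
    total = [(rows < 11) // (35 - 9) for nums in rows if 26 < rows]
    data = total % data
    record(score)
    score += total <= total
    return rows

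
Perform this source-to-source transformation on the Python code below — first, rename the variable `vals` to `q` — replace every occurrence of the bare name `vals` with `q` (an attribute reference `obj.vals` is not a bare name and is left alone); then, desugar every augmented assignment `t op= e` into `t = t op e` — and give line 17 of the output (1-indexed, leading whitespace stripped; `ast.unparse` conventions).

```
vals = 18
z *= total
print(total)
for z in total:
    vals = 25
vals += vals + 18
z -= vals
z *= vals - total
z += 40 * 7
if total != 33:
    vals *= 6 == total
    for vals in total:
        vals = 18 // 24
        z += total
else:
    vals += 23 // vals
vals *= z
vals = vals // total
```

q = q * z

Transformed code:
q = 18
z = z * total
print(total)
for z in total:
    q = 25
q = q + (q + 18)
z = z - q
z = z * (q - total)
z = z + 40 * 7
if total != 33:
    q = q * (6 == total)
    for q in total:
        q = 18 // 24
        z = z + total
else:
    q = q + 23 // q
q = q * z
q = q // total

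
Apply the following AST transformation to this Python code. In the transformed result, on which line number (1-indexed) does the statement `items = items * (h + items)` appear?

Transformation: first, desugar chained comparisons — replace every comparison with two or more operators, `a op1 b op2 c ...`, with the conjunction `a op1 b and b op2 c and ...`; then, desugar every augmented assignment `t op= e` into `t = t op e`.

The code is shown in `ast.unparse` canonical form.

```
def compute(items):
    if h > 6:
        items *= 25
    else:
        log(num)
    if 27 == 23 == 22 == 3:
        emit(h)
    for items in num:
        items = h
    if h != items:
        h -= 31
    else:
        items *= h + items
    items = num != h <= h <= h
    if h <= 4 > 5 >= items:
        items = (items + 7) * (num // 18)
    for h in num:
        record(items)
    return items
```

Transformed code:
def compute(items):
    if h > 6:
        items = items * 25
    else:
        log(num)
    if 27 == 23 and 23 == 22 and (22 == 3):
        emit(h)
    for items in num:
        items = h
    if h != items:
        h = h - 31
    else:
        items = items * (h + items)
    items = num != h and h <= h and (h <= h)
    if h <= 4 and 4 > 5 and (5 >= items):
        items = (items + 7) * (num // 18)
    for h in num:
        record(items)
    return items

13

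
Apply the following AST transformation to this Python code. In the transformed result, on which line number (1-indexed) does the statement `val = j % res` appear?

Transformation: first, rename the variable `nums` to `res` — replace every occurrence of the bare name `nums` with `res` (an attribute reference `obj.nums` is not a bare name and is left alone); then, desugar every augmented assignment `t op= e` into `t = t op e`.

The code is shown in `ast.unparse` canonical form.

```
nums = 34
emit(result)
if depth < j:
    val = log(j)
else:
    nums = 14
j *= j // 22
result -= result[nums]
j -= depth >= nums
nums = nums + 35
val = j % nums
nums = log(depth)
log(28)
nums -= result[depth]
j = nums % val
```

Transformed code:
res = 34
emit(result)
if depth < j:
    val = log(j)
else:
    res = 14
j = j * (j // 22)
result = result - result[res]
j = j - (depth >= res)
res = res + 35
val = j % res
res = log(depth)
log(28)
res = res - result[depth]
j = res % val

11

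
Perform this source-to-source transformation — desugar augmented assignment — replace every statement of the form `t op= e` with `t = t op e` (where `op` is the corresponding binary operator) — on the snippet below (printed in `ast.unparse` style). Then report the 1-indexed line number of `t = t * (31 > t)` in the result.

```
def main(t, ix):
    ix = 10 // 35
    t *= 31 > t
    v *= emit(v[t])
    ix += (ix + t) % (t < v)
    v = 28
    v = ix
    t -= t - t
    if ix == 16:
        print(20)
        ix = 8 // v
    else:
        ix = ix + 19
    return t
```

3

Transformed code:
def main(t, ix):
    ix = 10 // 35
    t = t * (31 > t)
    v = v * emit(v[t])
    ix = ix + (ix + t) % (t < v)
    v = 28
    v = ix
    t = t - (t - t)
    if ix == 16:
        print(20)
        ix = 8 // v
    else:
        ix = ix + 19
    return t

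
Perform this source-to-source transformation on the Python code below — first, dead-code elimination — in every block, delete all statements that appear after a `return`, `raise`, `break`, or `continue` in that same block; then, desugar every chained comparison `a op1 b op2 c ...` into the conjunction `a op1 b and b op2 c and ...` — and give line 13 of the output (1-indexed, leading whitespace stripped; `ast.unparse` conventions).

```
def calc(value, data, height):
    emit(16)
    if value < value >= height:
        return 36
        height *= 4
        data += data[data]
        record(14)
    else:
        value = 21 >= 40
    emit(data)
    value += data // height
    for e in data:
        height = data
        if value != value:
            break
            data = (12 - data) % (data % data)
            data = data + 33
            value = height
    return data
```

return data

Transformed code:
def calc(value, data, height):
    emit(16)
    if value < value and value >= height:
        return 36
    else:
        value = 21 >= 40
    emit(data)
    value += data // height
    for e in data:
        height = data
        if value != value:
            break
    return data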